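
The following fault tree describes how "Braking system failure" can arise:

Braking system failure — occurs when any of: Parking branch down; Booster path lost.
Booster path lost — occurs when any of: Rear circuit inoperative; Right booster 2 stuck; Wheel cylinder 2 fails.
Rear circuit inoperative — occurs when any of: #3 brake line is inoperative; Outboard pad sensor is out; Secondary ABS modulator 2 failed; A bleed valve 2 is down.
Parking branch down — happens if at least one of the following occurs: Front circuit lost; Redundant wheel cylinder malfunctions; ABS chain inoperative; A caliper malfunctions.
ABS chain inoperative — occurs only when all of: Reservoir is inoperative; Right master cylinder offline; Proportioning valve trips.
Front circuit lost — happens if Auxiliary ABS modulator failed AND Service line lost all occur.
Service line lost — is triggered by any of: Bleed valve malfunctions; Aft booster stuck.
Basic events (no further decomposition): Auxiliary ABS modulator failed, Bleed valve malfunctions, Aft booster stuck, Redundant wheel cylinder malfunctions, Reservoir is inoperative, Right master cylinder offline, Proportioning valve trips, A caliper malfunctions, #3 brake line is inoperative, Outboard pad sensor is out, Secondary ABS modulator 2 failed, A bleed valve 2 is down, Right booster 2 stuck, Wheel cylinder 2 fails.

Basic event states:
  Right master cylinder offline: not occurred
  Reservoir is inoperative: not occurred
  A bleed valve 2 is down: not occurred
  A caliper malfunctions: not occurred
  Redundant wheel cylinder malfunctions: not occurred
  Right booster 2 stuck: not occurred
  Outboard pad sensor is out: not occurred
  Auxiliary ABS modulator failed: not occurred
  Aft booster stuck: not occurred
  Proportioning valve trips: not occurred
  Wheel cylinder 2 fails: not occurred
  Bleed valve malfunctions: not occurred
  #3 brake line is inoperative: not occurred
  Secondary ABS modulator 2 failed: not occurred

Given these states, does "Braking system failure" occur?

No

Service line lost [OR]: Bleed valve malfunctions=not, Aft booster stuck=not → no input occurs → does not occur.
Front circuit lost [AND]: Auxiliary ABS modulator failed=not, Service line lost=not → not all inputs occur → does not occur.
ABS chain inoperative [AND]: Reservoir is inoperative=not, Right master cylinder offline=not, Proportioning valve trips=not → not all inputs occur → does not occur.
Parking branch down [OR]: Front circuit lost=not, Redundant wheel cylinder malfunctions=not, ABS chain inoperative=not, A caliper malfunctions=not → no input occurs → does not occur.
Rear circuit inoperative [OR]: #3 brake line is inoperative=not, Outboard pad sensor is out=not, Secondary ABS modulator 2 failed=not, A bleed valve 2 is down=not → no input occurs → does not occur.
Booster path lost [OR]: Rear circuit inoperative=not, Right booster 2 stuck=not, Wheel cylinder 2 fails=not → no input occurs → does not occur.
Braking system failure [OR]: Parking branch down=not, Booster path lost=not → no input occurs → does not occur.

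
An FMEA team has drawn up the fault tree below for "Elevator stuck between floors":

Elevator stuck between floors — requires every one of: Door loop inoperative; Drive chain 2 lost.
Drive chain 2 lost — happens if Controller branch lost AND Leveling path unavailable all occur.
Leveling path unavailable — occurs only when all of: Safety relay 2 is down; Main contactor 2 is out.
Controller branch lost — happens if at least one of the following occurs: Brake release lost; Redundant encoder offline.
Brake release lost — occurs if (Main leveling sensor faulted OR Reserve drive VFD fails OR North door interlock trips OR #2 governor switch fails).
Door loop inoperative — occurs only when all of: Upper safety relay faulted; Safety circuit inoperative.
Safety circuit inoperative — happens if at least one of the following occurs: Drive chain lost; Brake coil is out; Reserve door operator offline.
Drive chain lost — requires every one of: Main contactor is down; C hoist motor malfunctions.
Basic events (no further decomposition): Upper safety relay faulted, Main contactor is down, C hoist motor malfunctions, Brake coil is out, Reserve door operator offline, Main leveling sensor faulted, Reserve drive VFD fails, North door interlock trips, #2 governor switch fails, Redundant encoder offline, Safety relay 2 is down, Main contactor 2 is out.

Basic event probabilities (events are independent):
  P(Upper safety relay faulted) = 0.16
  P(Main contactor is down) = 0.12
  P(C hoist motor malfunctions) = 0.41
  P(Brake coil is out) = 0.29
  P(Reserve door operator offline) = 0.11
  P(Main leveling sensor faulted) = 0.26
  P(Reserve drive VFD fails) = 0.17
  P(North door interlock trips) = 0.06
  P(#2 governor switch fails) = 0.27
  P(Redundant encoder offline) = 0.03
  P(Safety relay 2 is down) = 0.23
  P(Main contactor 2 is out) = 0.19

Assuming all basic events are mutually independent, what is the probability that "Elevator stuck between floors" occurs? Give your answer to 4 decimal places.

P(Drive chain lost) [AND] = 0.12 × 0.41 = 0.049200
P(Safety circuit inoperative) [OR] = 1 − (1−0.049200) × (1−0.29) × (1−0.11) = 0.399189
P(Door loop inoperative) [AND] = 0.16 × 0.399189 = 0.063870
P(Brake release lost) [OR] = 1 − (1−0.26) × (1−0.17) × (1−0.06) × (1−0.27) = 0.578536
P(Controller branch lost) [OR] = 1 − (1−0.578536) × (1−0.03) = 0.591180
P(Leveling path unavailable) [AND] = 0.23 × 0.19 = 0.043700
P(Drive chain 2 lost) [AND] = 0.591180 × 0.043700 = 0.025835
P(Elevator stuck between floors) [AND] = 0.063870 × 0.025835 = 0.001650
Rounded to 4 decimal places: P(Elevator stuck between floors) ≈ 0.0017.

0.0017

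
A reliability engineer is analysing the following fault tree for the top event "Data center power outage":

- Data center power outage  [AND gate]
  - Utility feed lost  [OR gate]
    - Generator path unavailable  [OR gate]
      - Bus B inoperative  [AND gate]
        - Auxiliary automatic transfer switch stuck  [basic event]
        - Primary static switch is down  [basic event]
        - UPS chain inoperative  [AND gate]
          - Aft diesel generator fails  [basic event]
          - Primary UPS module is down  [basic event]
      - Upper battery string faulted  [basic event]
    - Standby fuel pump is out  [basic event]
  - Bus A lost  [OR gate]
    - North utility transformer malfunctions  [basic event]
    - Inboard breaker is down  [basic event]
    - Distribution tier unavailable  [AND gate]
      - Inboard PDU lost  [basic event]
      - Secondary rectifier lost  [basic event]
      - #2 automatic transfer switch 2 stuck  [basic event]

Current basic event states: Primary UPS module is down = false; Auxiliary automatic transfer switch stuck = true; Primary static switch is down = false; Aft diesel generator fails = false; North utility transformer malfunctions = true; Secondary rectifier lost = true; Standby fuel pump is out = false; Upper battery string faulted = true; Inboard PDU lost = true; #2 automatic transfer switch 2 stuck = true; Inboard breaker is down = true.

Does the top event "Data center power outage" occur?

Yes

UPS chain inoperative [AND]: Aft diesel generator fails=not, Primary UPS module is down=not → not all inputs occur → does not occur.
Bus B inoperative [AND]: Auxiliary automatic transfer switch stuck=occurs, Primary static switch is down=not, UPS chain inoperative=not → not all inputs occur → does not occur.
Generator path unavailable [OR]: Bus B inoperative=not, Upper battery string faulted=occurs → at least one input occurs → occurs.
Utility feed lost [OR]: Generator path unavailable=occurs, Standby fuel pump is out=not → at least one input occurs → occurs.
Distribution tier unavailable [AND]: Inboard PDU lost=occurs, Secondary rectifier lost=occurs, #2 automatic transfer switch 2 stuck=occurs → all inputs occur → occurs.
Bus A lost [OR]: North utility transformer malfunctions=occurs, Inboard breaker is down=occurs, Distribution tier unavailable=occurs → at least one input occurs → occurs.
Data center power outage [AND]: Utility feed lost=occurs, Bus A lost=occurs → all inputs occur → occurs.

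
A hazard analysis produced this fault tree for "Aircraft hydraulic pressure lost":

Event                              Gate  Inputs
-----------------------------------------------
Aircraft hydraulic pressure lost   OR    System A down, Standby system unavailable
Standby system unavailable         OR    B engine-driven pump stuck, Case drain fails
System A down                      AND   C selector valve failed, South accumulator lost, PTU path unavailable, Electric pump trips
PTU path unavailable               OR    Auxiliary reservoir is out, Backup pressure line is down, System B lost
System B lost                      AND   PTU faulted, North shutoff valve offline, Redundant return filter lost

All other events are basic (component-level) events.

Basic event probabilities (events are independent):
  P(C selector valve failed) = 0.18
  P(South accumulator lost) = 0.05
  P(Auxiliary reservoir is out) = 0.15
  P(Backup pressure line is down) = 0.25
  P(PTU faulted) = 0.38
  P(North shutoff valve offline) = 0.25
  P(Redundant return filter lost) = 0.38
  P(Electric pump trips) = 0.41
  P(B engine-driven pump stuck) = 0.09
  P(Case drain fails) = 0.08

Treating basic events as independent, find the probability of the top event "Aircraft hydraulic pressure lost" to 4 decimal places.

P(System B lost) [AND] = 0.38 × 0.25 × 0.38 = 0.036100
P(PTU path unavailable) [OR] = 1 − (1−0.15) × (1−0.25) × (1−0.036100) = 0.385514
P(System A down) [AND] = 0.18 × 0.05 × 0.385514 × 0.41 = 0.001423
P(Standby system unavailable) [OR] = 1 − (1−0.09) × (1−0.08) = 0.162800
P(Aircraft hydraulic pressure lost) [OR] = 1 − (1−0.001423) × (1−0.162800) = 0.163991
Rounded to 4 decimal places: P(Aircraft hydraulic pressure lost) ≈ 0.1640.

0.1640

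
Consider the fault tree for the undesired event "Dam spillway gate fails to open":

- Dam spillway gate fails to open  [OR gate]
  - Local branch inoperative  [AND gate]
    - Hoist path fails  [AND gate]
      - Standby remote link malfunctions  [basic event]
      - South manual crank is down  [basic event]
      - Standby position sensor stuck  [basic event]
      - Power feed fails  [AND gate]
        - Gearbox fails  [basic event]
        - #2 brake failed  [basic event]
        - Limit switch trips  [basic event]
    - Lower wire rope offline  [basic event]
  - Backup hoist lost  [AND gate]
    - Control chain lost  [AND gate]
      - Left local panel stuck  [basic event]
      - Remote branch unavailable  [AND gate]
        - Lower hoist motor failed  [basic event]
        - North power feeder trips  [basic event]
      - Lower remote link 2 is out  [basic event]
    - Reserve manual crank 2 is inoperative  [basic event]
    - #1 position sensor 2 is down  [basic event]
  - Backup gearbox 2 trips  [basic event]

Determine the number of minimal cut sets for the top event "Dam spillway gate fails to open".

3

Power feed fails [AND]: one cut set from each child combined → 1 × 1 × 1 = 1 cut set(s).
Hoist path fails [AND]: one cut set from each child combined → 1 × 1 × 1 × 1 = 1 cut set(s).
Local branch inoperative [AND]: one cut set from each child combined → 1 × 1 = 1 cut set(s).
Remote branch unavailable [AND]: one cut set from each child combined → 1 × 1 = 1 cut set(s).
Control chain lost [AND]: one cut set from each child combined → 1 × 1 × 1 = 1 cut set(s).
Backup hoist lost [AND]: one cut set from each child combined → 1 × 1 × 1 = 1 cut set(s).
Dam spillway gate fails to open [OR]: union of children's cut sets → 3 cut set(s).
Minimal cut sets: {#2 brake failed, Gearbox fails, Limit switch trips, Lower wire rope offline, South manual crank is down, Standby position sensor stuck, Standby remote link malfunctions}; {#1 position sensor 2 is down, Left local panel stuck, Lower hoist motor failed, Lower remote link 2 is out, North power feeder trips, Reserve manual crank 2 is inoperative}; {Backup gearbox 2 trips}.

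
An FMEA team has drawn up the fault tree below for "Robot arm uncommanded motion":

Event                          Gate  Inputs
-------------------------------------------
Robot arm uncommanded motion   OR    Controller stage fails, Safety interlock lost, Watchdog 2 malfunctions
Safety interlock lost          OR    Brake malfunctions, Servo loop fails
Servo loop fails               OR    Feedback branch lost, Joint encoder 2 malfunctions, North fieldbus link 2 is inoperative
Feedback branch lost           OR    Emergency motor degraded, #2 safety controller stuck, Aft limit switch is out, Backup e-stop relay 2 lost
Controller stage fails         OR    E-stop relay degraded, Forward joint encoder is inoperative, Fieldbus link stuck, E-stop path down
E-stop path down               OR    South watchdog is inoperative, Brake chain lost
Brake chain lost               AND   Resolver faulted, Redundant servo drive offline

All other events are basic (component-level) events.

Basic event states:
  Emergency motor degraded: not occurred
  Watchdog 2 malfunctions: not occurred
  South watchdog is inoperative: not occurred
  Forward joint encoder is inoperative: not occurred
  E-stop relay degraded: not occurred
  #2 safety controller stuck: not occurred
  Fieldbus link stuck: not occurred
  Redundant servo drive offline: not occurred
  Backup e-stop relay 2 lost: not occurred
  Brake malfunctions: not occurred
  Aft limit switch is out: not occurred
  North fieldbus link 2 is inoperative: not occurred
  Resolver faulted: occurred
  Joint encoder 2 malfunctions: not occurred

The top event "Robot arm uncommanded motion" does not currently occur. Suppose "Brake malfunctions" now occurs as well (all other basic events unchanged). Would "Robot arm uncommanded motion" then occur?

Counterfactual: set "Brake malfunctions" to occurred.
Brake chain lost [AND]: Resolver faulted=occurs, Redundant servo drive offline=not → not all inputs occur → does not occur.
E-stop path down [OR]: South watchdog is inoperative=not, Brake chain lost=not → no input occurs → does not occur.
Controller stage fails [OR]: E-stop relay degraded=not, Forward joint encoder is inoperative=not, Fieldbus link stuck=not, E-stop path down=not → no input occurs → does not occur.
Feedback branch lost [OR]: Emergency motor degraded=not, #2 safety controller stuck=not, Aft limit switch is out=not, Backup e-stop relay 2 lost=not → no input occurs → does not occur.
Servo loop fails [OR]: Feedback branch lost=not, Joint encoder 2 malfunctions=not, North fieldbus link 2 is inoperative=not → no input occurs → does not occur.
Safety interlock lost [OR]: Brake malfunctions=occurs, Servo loop fails=not → at least one input occurs → occurs.
Robot arm uncommanded motion [OR]: Controller stage fails=not, Safety interlock lost=occurs, Watchdog 2 malfunctions=not → at least one input occurs → occurs.

Yes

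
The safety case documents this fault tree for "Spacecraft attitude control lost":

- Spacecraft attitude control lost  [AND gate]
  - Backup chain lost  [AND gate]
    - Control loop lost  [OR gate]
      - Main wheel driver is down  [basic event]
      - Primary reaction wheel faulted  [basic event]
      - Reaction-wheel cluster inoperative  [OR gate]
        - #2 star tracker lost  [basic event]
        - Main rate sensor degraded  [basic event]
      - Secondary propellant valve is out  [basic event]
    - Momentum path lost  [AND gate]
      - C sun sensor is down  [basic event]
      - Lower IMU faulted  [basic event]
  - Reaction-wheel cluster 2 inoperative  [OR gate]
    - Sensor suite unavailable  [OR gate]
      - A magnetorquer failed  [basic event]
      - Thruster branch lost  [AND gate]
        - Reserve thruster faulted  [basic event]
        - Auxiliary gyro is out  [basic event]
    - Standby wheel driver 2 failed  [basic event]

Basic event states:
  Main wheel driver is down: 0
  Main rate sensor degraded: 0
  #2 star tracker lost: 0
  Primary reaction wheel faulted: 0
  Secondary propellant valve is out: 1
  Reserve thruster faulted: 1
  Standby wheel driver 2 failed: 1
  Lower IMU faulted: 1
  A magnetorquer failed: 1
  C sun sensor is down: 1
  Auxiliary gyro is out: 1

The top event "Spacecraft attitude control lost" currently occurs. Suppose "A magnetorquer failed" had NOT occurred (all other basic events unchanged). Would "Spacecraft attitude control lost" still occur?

Counterfactual: set "A magnetorquer failed" to not occurred.
Reaction-wheel cluster inoperative [OR]: #2 star tracker lost=not, Main rate sensor degraded=not → no input occurs → does not occur.
Control loop lost [OR]: Main wheel driver is down=not, Primary reaction wheel faulted=not, Reaction-wheel cluster inoperative=not, Secondary propellant valve is out=occurs → at least one input occurs → occurs.
Momentum path lost [AND]: C sun sensor is down=occurs, Lower IMU faulted=occurs → all inputs occur → occurs.
Backup chain lost [AND]: Control loop lost=occurs, Momentum path lost=occurs → all inputs occur → occurs.
Thruster branch lost [AND]: Reserve thruster faulted=occurs, Auxiliary gyro is out=occurs → all inputs occur → occurs.
Sensor suite unavailable [OR]: A magnetorquer failed=not, Thruster branch lost=occurs → at least one input occurs → occurs.
Reaction-wheel cluster 2 inoperative [OR]: Sensor suite unavailable=occurs, Standby wheel driver 2 failed=occurs → at least one input occurs → occurs.
Spacecraft attitude control lost [AND]: Backup chain lost=occurs, Reaction-wheel cluster 2 inoperative=occurs → all inputs occur → occurs.

Yes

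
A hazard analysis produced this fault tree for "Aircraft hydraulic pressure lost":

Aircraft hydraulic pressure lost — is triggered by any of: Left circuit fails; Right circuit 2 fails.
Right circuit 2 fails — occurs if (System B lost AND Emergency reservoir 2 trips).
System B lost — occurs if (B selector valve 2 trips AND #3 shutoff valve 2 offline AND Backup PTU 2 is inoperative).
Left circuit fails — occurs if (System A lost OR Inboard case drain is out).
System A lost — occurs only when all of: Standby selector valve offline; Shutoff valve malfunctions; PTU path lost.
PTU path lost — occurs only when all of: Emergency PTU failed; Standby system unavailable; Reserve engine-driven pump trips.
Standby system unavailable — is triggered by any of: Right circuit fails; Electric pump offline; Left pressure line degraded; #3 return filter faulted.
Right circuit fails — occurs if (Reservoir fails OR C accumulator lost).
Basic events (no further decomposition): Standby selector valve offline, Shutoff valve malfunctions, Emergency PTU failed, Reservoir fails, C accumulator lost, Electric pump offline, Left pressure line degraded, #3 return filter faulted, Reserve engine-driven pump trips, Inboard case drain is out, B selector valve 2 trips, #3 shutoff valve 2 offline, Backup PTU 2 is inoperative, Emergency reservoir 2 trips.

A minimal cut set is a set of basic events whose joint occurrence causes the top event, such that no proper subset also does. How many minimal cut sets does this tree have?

7

Right circuit fails [OR]: union of children's cut sets → 2 cut set(s).
Standby system unavailable [OR]: union of children's cut sets → 5 cut set(s).
PTU path lost [AND]: one cut set from each child combined → 1 × 5 × 1 = 5 cut set(s).
System A lost [AND]: one cut set from each child combined → 1 × 1 × 5 = 5 cut set(s).
Left circuit fails [OR]: union of children's cut sets → 6 cut set(s).
System B lost [AND]: one cut set from each child combined → 1 × 1 × 1 = 1 cut set(s).
Right circuit 2 fails [AND]: one cut set from each child combined → 1 × 1 = 1 cut set(s).
Aircraft hydraulic pressure lost [OR]: union of children's cut sets → 7 cut set(s).
Minimal cut sets: {Emergency PTU failed, Reserve engine-driven pump trips, Reservoir fails, Shutoff valve malfunctions, Standby selector valve offline}; {C accumulator lost, Emergency PTU failed, Reserve engine-driven pump trips, Shutoff valve malfunctions, Standby selector valve offline}; {Electric pump offline, Emergency PTU failed, Reserve engine-driven pump trips, Shutoff valve malfunctions, Standby selector valve offline}; {Emergency PTU failed, Left pressure line degraded, Reserve engine-driven pump trips, Shutoff valve malfunctions, Standby selector valve offline}; {#3 return filter faulted, Emergency PTU failed, Reserve engine-driven pump trips, Shutoff valve malfunctions, Standby selector valve offline}; {Inboard case drain is out}; {#3 shutoff valve 2 offline, B selector valve 2 trips, Backup PTU 2 is inoperative, Emergency reservoir 2 trips}.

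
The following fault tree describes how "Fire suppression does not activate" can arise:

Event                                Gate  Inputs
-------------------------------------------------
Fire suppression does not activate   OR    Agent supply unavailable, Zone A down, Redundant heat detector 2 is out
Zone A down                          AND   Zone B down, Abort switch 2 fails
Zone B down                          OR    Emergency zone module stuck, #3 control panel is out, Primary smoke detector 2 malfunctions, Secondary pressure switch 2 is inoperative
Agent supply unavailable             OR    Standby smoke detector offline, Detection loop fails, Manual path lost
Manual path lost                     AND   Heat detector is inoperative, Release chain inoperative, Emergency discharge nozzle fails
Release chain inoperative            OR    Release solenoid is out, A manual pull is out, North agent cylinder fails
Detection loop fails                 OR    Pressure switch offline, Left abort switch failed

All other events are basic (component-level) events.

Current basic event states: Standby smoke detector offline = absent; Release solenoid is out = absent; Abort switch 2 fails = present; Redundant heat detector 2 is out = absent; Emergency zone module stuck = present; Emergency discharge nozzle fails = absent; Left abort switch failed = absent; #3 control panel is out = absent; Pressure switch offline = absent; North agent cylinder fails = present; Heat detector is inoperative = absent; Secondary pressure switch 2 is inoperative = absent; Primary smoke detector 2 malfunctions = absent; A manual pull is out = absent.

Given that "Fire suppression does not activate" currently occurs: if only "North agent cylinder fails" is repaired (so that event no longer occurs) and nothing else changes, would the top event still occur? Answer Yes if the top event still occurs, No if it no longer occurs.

Counterfactual: set "North agent cylinder fails" to not occurred.
Detection loop fails [OR]: Pressure switch offline=not, Left abort switch failed=not → no input occurs → does not occur.
Release chain inoperative [OR]: Release solenoid is out=not, A manual pull is out=not, North agent cylinder fails=not → no input occurs → does not occur.
Manual path lost [AND]: Heat detector is inoperative=not, Release chain inoperative=not, Emergency discharge nozzle fails=not → not all inputs occur → does not occur.
Agent supply unavailable [OR]: Standby smoke detector offline=not, Detection loop fails=not, Manual path lost=not → no input occurs → does not occur.
Zone B down [OR]: Emergency zone module stuck=occurs, #3 control panel is out=not, Primary smoke detector 2 malfunctions=not, Secondary pressure switch 2 is inoperative=not → at least one input occurs → occurs.
Zone A down [AND]: Zone B down=occurs, Abort switch 2 fails=occurs → all inputs occur → occurs.
Fire suppression does not activate [OR]: Agent supply unavailable=not, Zone A down=occurs, Redundant heat detector 2 is out=not → at least one input occurs → occurs.

Yes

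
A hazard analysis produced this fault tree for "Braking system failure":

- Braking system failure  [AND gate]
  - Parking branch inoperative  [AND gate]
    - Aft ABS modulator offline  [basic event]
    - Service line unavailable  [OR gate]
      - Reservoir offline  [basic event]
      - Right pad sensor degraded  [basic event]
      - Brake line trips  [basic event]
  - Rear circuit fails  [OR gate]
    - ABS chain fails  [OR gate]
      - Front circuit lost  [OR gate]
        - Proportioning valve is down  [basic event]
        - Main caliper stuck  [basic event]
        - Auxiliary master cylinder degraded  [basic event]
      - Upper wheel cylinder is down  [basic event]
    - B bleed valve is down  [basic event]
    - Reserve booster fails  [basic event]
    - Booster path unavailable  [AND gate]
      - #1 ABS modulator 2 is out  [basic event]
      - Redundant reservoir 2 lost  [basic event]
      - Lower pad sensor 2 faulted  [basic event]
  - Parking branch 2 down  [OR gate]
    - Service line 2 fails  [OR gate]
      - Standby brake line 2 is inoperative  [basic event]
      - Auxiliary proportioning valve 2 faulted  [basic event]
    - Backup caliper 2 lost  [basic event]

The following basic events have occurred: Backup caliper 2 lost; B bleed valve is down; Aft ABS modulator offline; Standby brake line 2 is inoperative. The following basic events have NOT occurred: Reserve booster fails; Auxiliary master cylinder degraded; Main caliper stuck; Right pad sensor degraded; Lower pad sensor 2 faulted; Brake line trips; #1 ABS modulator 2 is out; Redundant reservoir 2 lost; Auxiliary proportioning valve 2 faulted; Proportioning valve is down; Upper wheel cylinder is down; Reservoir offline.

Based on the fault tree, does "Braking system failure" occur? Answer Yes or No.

No

Service line unavailable [OR]: Reservoir offline=not, Right pad sensor degraded=not, Brake line trips=not → no input occurs → does not occur.
Parking branch inoperative [AND]: Aft ABS modulator offline=occurs, Service line unavailable=not → not all inputs occur → does not occur.
Front circuit lost [OR]: Proportioning valve is down=not, Main caliper stuck=not, Auxiliary master cylinder degraded=not → no input occurs → does not occur.
ABS chain fails [OR]: Front circuit lost=not, Upper wheel cylinder is down=not → no input occurs → does not occur.
Booster path unavailable [AND]: #1 ABS modulator 2 is out=not, Redundant reservoir 2 lost=not, Lower pad sensor 2 faulted=not → not all inputs occur → does not occur.
Rear circuit fails [OR]: ABS chain fails=not, B bleed valve is down=occurs, Reserve booster fails=not, Booster path unavailable=not → at least one input occurs → occurs.
Service line 2 fails [OR]: Standby brake line 2 is inoperative=occurs, Auxiliary proportioning valve 2 faulted=not → at least one input occurs → occurs.
Parking branch 2 down [OR]: Service line 2 fails=occurs, Backup caliper 2 lost=occurs → at least one input occurs → occurs.
Braking system failure [AND]: Parking branch inoperative=not, Rear circuit fails=occurs, Parking branch 2 down=occurs → not all inputs occur → does not occur.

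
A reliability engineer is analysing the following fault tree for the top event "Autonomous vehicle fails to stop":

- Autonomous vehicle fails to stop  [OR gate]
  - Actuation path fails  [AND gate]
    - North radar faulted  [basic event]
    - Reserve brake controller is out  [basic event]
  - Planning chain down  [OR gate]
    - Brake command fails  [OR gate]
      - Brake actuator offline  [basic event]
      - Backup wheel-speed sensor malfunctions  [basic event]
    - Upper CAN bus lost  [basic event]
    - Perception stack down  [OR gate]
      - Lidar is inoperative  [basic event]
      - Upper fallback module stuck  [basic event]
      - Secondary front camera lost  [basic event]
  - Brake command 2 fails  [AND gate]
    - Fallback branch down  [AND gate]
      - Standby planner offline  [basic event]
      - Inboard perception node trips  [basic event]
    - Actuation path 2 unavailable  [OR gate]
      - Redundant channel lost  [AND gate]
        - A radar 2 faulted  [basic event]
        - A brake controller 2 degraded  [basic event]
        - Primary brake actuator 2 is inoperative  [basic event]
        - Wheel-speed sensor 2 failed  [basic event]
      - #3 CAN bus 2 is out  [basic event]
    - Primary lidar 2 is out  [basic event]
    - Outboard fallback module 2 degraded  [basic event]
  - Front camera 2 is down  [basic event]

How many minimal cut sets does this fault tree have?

Actuation path fails [AND]: one cut set from each child combined → 1 × 1 = 1 cut set(s).
Brake command fails [OR]: union of children's cut sets → 2 cut set(s).
Perception stack down [OR]: union of children's cut sets → 3 cut set(s).
Planning chain down [OR]: union of children's cut sets → 6 cut set(s).
Fallback branch down [AND]: one cut set from each child combined → 1 × 1 = 1 cut set(s).
Redundant channel lost [AND]: one cut set from each child combined → 1 × 1 × 1 × 1 = 1 cut set(s).
Actuation path 2 unavailable [OR]: union of children's cut sets → 2 cut set(s).
Brake command 2 fails [AND]: one cut set from each child combined → 1 × 2 × 1 × 1 = 2 cut set(s).
Autonomous vehicle fails to stop [OR]: union of children's cut sets → 10 cut set(s).
Minimal cut sets: {North radar faulted, Reserve brake controller is out}; {Brake actuator offline}; {Backup wheel-speed sensor malfunctions}; {Upper CAN bus lost}; {Lidar is inoperative}; {Upper fallback module stuck}; {Secondary front camera lost}; {A brake controller 2 degraded, A radar 2 faulted, Inboard perception node trips, Outboard fallback module 2 degraded, Primary brake actuator 2 is inoperative, Primary lidar 2 is out, Standby planner offline, Wheel-speed sensor 2 failed}; {#3 CAN bus 2 is out, Inboard perception node trips, Outboard fallback module 2 degraded, Primary lidar 2 is out, Standby planner offline}; {Front camera 2 is down}.

10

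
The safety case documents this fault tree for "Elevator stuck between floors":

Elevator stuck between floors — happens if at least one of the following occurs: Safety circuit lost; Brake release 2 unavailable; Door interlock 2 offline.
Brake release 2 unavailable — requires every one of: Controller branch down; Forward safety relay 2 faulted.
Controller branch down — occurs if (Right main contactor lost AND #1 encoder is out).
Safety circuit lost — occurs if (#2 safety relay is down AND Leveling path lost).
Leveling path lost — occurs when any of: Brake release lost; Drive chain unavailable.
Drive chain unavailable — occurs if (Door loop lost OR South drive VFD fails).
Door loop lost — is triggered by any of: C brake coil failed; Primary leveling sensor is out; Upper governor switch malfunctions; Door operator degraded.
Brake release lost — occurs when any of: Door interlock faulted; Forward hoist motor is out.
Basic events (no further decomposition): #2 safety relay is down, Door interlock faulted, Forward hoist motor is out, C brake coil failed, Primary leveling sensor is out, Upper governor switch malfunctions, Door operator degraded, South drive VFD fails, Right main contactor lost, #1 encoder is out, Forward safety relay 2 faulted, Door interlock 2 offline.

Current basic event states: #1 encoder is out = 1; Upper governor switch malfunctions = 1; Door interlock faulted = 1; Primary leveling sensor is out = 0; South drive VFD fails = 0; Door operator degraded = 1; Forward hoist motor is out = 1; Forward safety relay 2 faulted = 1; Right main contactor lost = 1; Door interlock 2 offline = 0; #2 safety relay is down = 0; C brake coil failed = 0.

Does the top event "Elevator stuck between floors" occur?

Yes

Brake release lost [OR]: Door interlock faulted=occurs, Forward hoist motor is out=occurs → at least one input occurs → occurs.
Door loop lost [OR]: C brake coil failed=not, Primary leveling sensor is out=not, Upper governor switch malfunctions=occurs, Door operator degraded=occurs → at least one input occurs → occurs.
Drive chain unavailable [OR]: Door loop lost=occurs, South drive VFD fails=not → at least one input occurs → occurs.
Leveling path lost [OR]: Brake release lost=occurs, Drive chain unavailable=occurs → at least one input occurs → occurs.
Safety circuit lost [AND]: #2 safety relay is down=not, Leveling path lost=occurs → not all inputs occur → does not occur.
Controller branch down [AND]: Right main contactor lost=occurs, #1 encoder is out=occurs → all inputs occur → occurs.
Brake release 2 unavailable [AND]: Controller branch down=occurs, Forward safety relay 2 faulted=occurs → all inputs occur → occurs.
Elevator stuck between floors [OR]: Safety circuit lost=not, Brake release 2 unavailable=occurs, Door interlock 2 offline=not → at least one input occurs → occurs.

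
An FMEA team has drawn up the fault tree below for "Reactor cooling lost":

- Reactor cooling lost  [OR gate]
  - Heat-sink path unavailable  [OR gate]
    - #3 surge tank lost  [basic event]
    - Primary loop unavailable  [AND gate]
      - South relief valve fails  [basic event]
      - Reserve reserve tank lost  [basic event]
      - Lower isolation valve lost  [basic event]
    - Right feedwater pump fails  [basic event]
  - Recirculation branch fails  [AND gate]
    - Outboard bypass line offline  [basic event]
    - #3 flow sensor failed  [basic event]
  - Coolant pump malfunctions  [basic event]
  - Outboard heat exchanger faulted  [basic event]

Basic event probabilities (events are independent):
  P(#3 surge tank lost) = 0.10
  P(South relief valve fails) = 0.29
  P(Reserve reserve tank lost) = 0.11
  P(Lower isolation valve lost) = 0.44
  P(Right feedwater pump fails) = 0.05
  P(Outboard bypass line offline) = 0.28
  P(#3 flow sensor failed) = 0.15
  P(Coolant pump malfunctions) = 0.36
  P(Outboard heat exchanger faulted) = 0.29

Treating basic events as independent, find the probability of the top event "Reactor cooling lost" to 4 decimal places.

P(Primary loop unavailable) [AND] = 0.29 × 0.11 × 0.44 = 0.014036
P(Heat-sink path unavailable) [OR] = 1 − (1−0.10) × (1−0.014036) × (1−0.05) = 0.157001
P(Recirculation branch fails) [AND] = 0.28 × 0.15 = 0.042000
P(Reactor cooling lost) [OR] = 1 − (1−0.157001) × (1−0.042000) × (1−0.36) × (1−0.29) = 0.633030
Rounded to 4 decimal places: P(Reactor cooling lost) ≈ 0.6330.

0.6330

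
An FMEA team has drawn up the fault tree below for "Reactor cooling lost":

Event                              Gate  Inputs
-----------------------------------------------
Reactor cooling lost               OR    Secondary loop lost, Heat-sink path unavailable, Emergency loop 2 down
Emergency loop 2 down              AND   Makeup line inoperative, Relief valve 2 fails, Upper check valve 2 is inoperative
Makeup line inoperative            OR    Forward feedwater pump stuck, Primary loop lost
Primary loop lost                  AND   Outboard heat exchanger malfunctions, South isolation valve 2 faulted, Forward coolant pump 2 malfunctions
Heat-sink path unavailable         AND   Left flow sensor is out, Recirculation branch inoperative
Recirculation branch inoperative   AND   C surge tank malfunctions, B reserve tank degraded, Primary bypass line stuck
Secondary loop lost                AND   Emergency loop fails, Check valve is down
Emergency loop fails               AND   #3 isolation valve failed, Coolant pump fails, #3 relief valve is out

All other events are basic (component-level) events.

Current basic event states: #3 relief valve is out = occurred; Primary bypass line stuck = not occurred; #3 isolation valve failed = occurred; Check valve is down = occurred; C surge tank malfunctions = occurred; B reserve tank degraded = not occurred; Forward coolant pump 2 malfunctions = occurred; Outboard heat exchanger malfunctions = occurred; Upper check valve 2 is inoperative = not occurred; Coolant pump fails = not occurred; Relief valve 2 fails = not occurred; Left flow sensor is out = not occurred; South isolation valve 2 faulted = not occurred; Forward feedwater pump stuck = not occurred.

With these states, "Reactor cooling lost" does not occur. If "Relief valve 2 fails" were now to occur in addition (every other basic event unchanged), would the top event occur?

Counterfactual: set "Relief valve 2 fails" to occurred.
Emergency loop fails [AND]: #3 isolation valve failed=occurs, Coolant pump fails=not, #3 relief valve is out=occurs → not all inputs occur → does not occur.
Secondary loop lost [AND]: Emergency loop fails=not, Check valve is down=occurs → not all inputs occur → does not occur.
Recirculation branch inoperative [AND]: C surge tank malfunctions=occurs, B reserve tank degraded=not, Primary bypass line stuck=not → not all inputs occur → does not occur.
Heat-sink path unavailable [AND]: Left flow sensor is out=not, Recirculation branch inoperative=not → not all inputs occur → does not occur.
Primary loop lost [AND]: Outboard heat exchanger malfunctions=occurs, South isolation valve 2 faulted=not, Forward coolant pump 2 malfunctions=occurs → not all inputs occur → does not occur.
Makeup line inoperative [OR]: Forward feedwater pump stuck=not, Primary loop lost=not → no input occurs → does not occur.
Emergency loop 2 down [AND]: Makeup line inoperative=not, Relief valve 2 fails=occurs, Upper check valve 2 is inoperative=not → not all inputs occur → does not occur.
Reactor cooling lost [OR]: Secondary loop lost=not, Heat-sink path unavailable=not, Emergency loop 2 down=not → no input occurs → does not occur.

No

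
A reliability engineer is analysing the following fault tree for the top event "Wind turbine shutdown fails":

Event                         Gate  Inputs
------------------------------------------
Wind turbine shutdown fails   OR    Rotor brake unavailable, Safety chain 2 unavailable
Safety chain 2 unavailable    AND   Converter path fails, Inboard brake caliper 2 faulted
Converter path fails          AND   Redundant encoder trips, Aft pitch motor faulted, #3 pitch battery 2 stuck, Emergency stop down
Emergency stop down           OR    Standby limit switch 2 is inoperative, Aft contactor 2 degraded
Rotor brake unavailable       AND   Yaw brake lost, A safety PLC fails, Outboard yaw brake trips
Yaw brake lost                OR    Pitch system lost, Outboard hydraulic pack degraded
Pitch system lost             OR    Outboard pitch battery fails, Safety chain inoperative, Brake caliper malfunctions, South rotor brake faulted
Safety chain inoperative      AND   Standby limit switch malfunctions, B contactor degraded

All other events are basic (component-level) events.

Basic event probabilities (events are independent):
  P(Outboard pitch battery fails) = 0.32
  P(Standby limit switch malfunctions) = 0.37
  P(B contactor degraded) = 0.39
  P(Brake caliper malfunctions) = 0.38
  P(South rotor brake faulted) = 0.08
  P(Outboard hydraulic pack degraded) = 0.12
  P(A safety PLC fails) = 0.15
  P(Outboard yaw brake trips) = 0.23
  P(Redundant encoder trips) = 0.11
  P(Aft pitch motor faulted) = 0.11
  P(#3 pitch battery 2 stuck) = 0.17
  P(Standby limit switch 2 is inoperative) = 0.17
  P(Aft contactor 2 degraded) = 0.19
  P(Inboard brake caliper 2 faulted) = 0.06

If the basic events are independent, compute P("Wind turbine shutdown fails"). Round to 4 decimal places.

P(Safety chain inoperative) [AND] = 0.37 × 0.39 = 0.144300
P(Pitch system lost) [OR] = 1 − (1−0.32) × (1−0.144300) × (1−0.38) × (1−0.08) = 0.668098
P(Yaw brake lost) [OR] = 1 − (1−0.668098) × (1−0.12) = 0.707926
P(Rotor brake unavailable) [AND] = 0.707926 × 0.15 × 0.23 = 0.024423
P(Emergency stop down) [OR] = 1 − (1−0.17) × (1−0.19) = 0.327700
P(Converter path fails) [AND] = 0.11 × 0.11 × 0.17 × 0.327700 = 0.000674
P(Safety chain 2 unavailable) [AND] = 0.000674 × 0.06 = 0.000040
P(Wind turbine shutdown fails) [OR] = 1 − (1−0.024423) × (1−0.000040) = 0.024462
Rounded to 4 decimal places: P(Wind turbine shutdown fails) ≈ 0.0245.

0.0245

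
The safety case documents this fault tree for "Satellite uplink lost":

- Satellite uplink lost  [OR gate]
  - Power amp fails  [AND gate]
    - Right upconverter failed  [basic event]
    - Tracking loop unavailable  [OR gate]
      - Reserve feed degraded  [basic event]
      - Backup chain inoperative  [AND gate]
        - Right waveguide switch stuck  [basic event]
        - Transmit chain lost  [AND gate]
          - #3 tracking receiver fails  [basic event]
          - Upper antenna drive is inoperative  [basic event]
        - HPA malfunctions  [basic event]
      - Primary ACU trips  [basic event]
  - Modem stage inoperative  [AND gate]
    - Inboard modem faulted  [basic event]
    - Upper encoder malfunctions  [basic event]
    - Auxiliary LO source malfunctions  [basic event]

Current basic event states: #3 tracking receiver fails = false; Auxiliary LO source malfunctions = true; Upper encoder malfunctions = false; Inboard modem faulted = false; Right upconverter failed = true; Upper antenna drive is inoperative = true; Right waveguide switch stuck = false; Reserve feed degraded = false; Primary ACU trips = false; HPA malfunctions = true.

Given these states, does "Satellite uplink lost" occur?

No

Transmit chain lost [AND]: #3 tracking receiver fails=not, Upper antenna drive is inoperative=occurs → not all inputs occur → does not occur.
Backup chain inoperative [AND]: Right waveguide switch stuck=not, Transmit chain lost=not, HPA malfunctions=occurs → not all inputs occur → does not occur.
Tracking loop unavailable [OR]: Reserve feed degraded=not, Backup chain inoperative=not, Primary ACU trips=not → no input occurs → does not occur.
Power amp fails [AND]: Right upconverter failed=occurs, Tracking loop unavailable=not → not all inputs occur → does not occur.
Modem stage inoperative [AND]: Inboard modem faulted=not, Upper encoder malfunctions=not, Auxiliary LO source malfunctions=occurs → not all inputs occur → does not occur.
Satellite uplink lost [OR]: Power amp fails=not, Modem stage inoperative=not → no input occurs → does not occur.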